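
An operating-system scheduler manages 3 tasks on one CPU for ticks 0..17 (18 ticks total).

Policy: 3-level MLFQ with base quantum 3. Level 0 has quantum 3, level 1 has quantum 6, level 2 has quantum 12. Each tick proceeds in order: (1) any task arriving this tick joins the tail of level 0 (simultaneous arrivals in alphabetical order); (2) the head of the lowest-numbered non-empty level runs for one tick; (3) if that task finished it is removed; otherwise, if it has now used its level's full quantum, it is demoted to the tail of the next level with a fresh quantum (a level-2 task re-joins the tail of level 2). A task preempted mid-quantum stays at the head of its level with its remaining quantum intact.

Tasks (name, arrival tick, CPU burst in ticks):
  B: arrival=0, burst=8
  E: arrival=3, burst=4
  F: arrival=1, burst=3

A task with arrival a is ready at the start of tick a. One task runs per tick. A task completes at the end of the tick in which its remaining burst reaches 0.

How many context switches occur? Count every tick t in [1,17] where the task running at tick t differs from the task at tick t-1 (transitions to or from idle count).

context switches = 5

t=0: L0/L1/L2 = B/-/- → run B
t=1: L0/L1/L2 = BF/-/- → run B
t=2: L0/L1/L2 = BF/-/- → run B
t=3: L0/L1/L2 = FE/B/- → run F
t=4: L0/L1/L2 = FE/B/- → run F
t=5: L0/L1/L2 = FE/B/- → run F
t=6: L0/L1/L2 = E/B/- → run E
t=7: L0/L1/L2 = E/B/- → run E
t=8: L0/L1/L2 = E/B/- → run E
t=9: L0/L1/L2 = -/BE/- → run B
t=10: L0/L1/L2 = -/BE/- → run B
t=11: L0/L1/L2 = -/BE/- → run B
t=12: L0/L1/L2 = -/BE/- → run B
t=13: L0/L1/L2 = -/BE/- → run B
t=14: L0/L1/L2 = -/E/- → run E
t=15: (idle)
t=16: (idle)
t=17: (idle)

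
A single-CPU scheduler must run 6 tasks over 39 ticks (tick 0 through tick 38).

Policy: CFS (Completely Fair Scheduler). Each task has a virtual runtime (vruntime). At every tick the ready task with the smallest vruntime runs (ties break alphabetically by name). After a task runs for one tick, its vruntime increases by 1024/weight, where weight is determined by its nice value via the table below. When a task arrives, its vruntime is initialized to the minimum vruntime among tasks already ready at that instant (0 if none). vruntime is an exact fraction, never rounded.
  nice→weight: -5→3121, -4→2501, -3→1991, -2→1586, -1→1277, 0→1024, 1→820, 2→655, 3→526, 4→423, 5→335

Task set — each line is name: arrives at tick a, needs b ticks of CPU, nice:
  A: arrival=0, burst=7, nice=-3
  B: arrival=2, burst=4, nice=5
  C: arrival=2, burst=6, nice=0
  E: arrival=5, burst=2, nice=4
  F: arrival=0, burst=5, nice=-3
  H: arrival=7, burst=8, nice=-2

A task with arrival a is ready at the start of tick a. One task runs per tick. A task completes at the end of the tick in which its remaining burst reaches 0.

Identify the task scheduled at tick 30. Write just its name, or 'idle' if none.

t=0: vr[A=0 F=0] → run A
t=1: vr[A=1024/1991 F=0] → run F
t=2: vr[A=1024/1991 B=1024/1991 C=1024/1991 F=1024/1991] → run A
t=3: vr[A=2048/1991 B=1024/1991 C=1024/1991 F=1024/1991] → run B
t=4: vr[A=2048/1991 B=2381824/666985 C=1024/1991 F=1024/1991] → run C
t=5: vr[A=2048/1991 B=2381824/666985 C=3015/1991 E=1024/1991 F=1024/1991] → run E
t=6: vr[A=2048/1991 B=2381824/666985 C=3015/1991 E=2471936/842193 F=1024/1991] → run F
t=7: vr[A=2048/1991 B=2381824/666985 C=3015/1991 E=2471936/842193 F=2048/1991 H=2048/1991] → run A
t=8: vr[A=3072/1991 B=2381824/666985 C=3015/1991 E=2471936/842193 F=2048/1991 H=2048/1991] → run F
t=9: vr[A=3072/1991 B=2381824/666985 C=3015/1991 E=2471936/842193 F=3072/1991 H=2048/1991] → run H
t=10: vr[A=3072/1991 B=2381824/666985 C=3015/1991 E=2471936/842193 F=3072/1991 H=2643456/1578863] → run C
t=11: vr[A=3072/1991 B=2381824/666985 C=5006/1991 E=2471936/842193 F=3072/1991 H=2643456/1578863] → run A
t=12: vr[A=4096/1991 B=2381824/666985 C=5006/1991 E=2471936/842193 F=3072/1991 H=2643456/1578863] → run F
t=13: vr[A=4096/1991 B=2381824/666985 C=5006/1991 E=2471936/842193 F=4096/1991 H=2643456/1578863] → run H
t=14: vr[A=4096/1991 B=2381824/666985 C=5006/1991 E=2471936/842193 F=4096/1991 H=3662848/1578863] → run A
t=15: vr[A=5120/1991 B=2381824/666985 C=5006/1991 E=2471936/842193 F=4096/1991 H=3662848/1578863] → run F
t=16: vr[A=5120/1991 B=2381824/666985 C=5006/1991 E=2471936/842193 H=3662848/1578863] → run H
t=17: vr[A=5120/1991 B=2381824/666985 C=5006/1991 E=2471936/842193 H=4682240/1578863] → run C
t=18: vr[A=5120/1991 B=2381824/666985 C=6997/1991 E=2471936/842193 H=4682240/1578863] → run A
t=19: vr[A=6144/1991 B=2381824/666985 C=6997/1991 E=2471936/842193 H=4682240/1578863] → run E
t=20: vr[A=6144/1991 B=2381824/666985 C=6997/1991 H=4682240/1578863] → run H
t=21: vr[A=6144/1991 B=2381824/666985 C=6997/1991 H=5701632/1578863] → run A
t=22: vr[B=2381824/666985 C=6997/1991 H=5701632/1578863] → run C
t=23: vr[B=2381824/666985 C=8988/1991 H=5701632/1578863] → run B
t=24: vr[B=4420608/666985 C=8988/1991 H=5701632/1578863] → run H
t=25: vr[B=4420608/666985 C=8988/1991 H=6721024/1578863] → run H
t=26: vr[B=4420608/666985 C=8988/1991 H=7740416/1578863] → run C
t=27: vr[B=4420608/666985 C=10979/1991 H=7740416/1578863] → run H
t=28: vr[B=4420608/666985 C=10979/1991 H=8759808/1578863] → run C
t=29: vr[B=4420608/666985 H=8759808/1578863] → run H
t=30: vr[B=4420608/666985] → run B
t=31: vr[B=6459392/666985] → run B
t=32: (idle)
t=33: (idle)
t=34: (idle)
t=35: (idle)
t=36: (idle)
t=37: (idle)
t=38: (idle)

running at tick 30 = B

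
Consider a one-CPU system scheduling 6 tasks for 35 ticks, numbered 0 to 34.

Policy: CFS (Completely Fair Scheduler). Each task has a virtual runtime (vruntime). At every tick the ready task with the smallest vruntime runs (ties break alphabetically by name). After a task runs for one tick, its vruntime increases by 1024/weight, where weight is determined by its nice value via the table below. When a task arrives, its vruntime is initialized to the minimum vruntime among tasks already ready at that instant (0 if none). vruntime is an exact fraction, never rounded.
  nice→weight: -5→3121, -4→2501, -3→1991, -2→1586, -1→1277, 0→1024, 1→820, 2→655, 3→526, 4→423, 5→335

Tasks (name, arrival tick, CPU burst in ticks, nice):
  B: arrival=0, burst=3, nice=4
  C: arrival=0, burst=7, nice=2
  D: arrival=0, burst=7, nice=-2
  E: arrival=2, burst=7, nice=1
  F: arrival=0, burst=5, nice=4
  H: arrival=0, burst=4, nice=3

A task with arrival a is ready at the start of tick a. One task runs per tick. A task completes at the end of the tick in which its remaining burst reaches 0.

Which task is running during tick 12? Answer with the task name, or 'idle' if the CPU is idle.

running at tick 12 = B

t=0: vr[B=0 C=0 D=0 F=0 H=0] → run B
t=1: vr[B=1024/423 C=0 D=0 F=0 H=0] → run C
t=2: vr[B=1024/423 C=1024/655 D=0 E=0 F=0 H=0] → run D
t=3: vr[B=1024/423 C=1024/655 D=512/793 E=0 F=0 H=0] → run E
t=4: vr[B=1024/423 C=1024/655 D=512/793 E=256/205 F=0 H=0] → run F
t=5: vr[B=1024/423 C=1024/655 D=512/793 E=256/205 F=1024/423 H=0] → run H
t=6: vr[B=1024/423 C=1024/655 D=512/793 E=256/205 F=1024/423 H=512/263] → run D
t=7: vr[B=1024/423 C=1024/655 D=1024/793 E=256/205 F=1024/423 H=512/263] → run E
t=8: vr[B=1024/423 C=1024/655 D=1024/793 E=512/205 F=1024/423 H=512/263] → run D
t=9: vr[B=1024/423 C=1024/655 D=1536/793 E=512/205 F=1024/423 H=512/263] → run C
t=10: vr[B=1024/423 C=2048/655 D=1536/793 E=512/205 F=1024/423 H=512/263] → run D
t=11: vr[B=1024/423 C=2048/655 D=2048/793 E=512/205 F=1024/423 H=512/263] → run H
t=12: vr[B=1024/423 C=2048/655 D=2048/793 E=512/205 F=1024/423 H=1024/263] → run B
t=13: vr[B=2048/423 C=2048/655 D=2048/793 E=512/205 F=1024/423 H=1024/263] → run F
t=14: vr[B=2048/423 C=2048/655 D=2048/793 E=512/205 F=2048/423 H=1024/263] → run E
t=15: vr[B=2048/423 C=2048/655 D=2048/793 E=768/205 F=2048/423 H=1024/263] → run D
t=16: vr[B=2048/423 C=2048/655 D=2560/793 E=768/205 F=2048/423 H=1024/263] → run C
t=17: vr[B=2048/423 C=3072/655 D=2560/793 E=768/205 F=2048/423 H=1024/263] → run D
t=18: vr[B=2048/423 C=3072/655 D=3072/793 E=768/205 F=2048/423 H=1024/263] → run E
t=19: vr[B=2048/423 C=3072/655 D=3072/793 E=1024/205 F=2048/423 H=1024/263] → run D
t=20: vr[B=2048/423 C=3072/655 E=1024/205 F=2048/423 H=1024/263] → run H
t=21: vr[B=2048/423 C=3072/655 E=1024/205 F=2048/423 H=1536/263] → run C
t=22: vr[B=2048/423 C=4096/655 E=1024/205 F=2048/423 H=1536/263] → run B
t=23: vr[C=4096/655 E=1024/205 F=2048/423 H=1536/263] → run F
t=24: vr[C=4096/655 E=1024/205 F=1024/141 H=1536/263] → run E
t=25: vr[C=4096/655 E=256/41 F=1024/141 H=1536/263] → run H
t=26: vr[C=4096/655 E=256/41 F=1024/141] → run E
t=27: vr[C=4096/655 E=1536/205 F=1024/141] → run C
t=28: vr[C=1024/131 E=1536/205 F=1024/141] → run F
t=29: vr[C=1024/131 E=1536/205 F=4096/423] → run E
t=30: vr[C=1024/131 F=4096/423] → run C
t=31: vr[C=6144/655 F=4096/423] → run C
t=32: vr[F=4096/423] → run F
t=33: (idle)
t=34: (idle)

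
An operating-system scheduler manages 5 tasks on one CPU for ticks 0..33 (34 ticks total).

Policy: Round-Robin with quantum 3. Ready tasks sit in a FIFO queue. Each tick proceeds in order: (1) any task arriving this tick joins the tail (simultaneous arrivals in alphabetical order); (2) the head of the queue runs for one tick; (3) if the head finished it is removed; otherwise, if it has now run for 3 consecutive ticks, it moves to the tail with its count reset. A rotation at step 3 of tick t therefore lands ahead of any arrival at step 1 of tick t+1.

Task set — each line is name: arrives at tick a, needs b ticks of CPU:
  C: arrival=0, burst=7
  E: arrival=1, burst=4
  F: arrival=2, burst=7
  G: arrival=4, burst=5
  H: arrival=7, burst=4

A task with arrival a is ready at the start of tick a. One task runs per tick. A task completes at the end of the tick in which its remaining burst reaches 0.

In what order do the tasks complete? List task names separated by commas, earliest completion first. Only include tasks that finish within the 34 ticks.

t=0: queue=[C] q_used=0 → run C
t=1: queue=[C,E] q_used=1 → run C
t=2: queue=[C,E,F] q_used=2 → run C
t=3: queue=[E,F,C] q_used=0 → run E
t=4: queue=[E,F,C,G] q_used=1 → run E
t=5: queue=[E,F,C,G] q_used=2 → run E
t=6: queue=[F,C,G,E] q_used=0 → run F
t=7: queue=[F,C,G,E,H] q_used=1 → run F
t=8: queue=[F,C,G,E,H] q_used=2 → run F
t=9: queue=[C,G,E,H,F] q_used=0 → run C
t=10: queue=[C,G,E,H,F] q_used=1 → run C
t=11: queue=[C,G,E,H,F] q_used=2 → run C
t=12: queue=[G,E,H,F,C] q_used=0 → run G
t=13: queue=[G,E,H,F,C] q_used=1 → run G
t=14: queue=[G,E,H,F,C] q_used=2 → run G
t=15: queue=[E,H,F,C,G] q_used=0 → run E
t=16: queue=[H,F,C,G] q_used=0 → run H
t=17: queue=[H,F,C,G] q_used=1 → run H
t=18: queue=[H,F,C,G] q_used=2 → run H
t=19: queue=[F,C,G,H] q_used=0 → run F
t=20: queue=[F,C,G,H] q_used=1 → run F
t=21: queue=[F,C,G,H] q_used=2 → run F
t=22: queue=[C,G,H,F] q_used=0 → run C
t=23: queue=[G,H,F] q_used=0 → run G
t=24: queue=[G,H,F] q_used=1 → run G
t=25: queue=[H,F] q_used=0 → run H
t=26: queue=[F] q_used=0 → run F
t=27: (idle)
t=28: (idle)
t=29: (idle)
t=30: (idle)
t=31: (idle)
t=32: (idle)
t=33: (idle)

completion order = E, C, G, H, F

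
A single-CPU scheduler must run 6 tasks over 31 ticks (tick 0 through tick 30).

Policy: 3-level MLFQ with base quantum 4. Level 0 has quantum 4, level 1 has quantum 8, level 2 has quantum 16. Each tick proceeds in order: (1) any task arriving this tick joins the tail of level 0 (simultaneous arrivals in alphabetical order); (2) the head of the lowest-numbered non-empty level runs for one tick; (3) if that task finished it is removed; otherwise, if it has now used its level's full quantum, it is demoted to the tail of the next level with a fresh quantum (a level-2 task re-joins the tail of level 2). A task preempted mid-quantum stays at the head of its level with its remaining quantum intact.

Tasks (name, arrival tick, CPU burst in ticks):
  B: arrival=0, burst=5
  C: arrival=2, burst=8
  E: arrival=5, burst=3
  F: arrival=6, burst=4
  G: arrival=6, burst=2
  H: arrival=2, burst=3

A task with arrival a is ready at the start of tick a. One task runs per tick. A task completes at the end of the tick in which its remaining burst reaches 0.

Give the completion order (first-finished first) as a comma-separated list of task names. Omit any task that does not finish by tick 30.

t=0: L0/L1/L2 = B/-/- → run B
t=1: L0/L1/L2 = B/-/- → run B
t=2: L0/L1/L2 = BCH/-/- → run B
t=3: L0/L1/L2 = BCH/-/- → run B
t=4: L0/L1/L2 = CH/B/- → run C
t=5: L0/L1/L2 = CHE/B/- → run C
t=6: L0/L1/L2 = CHEFG/B/- → run C
t=7: L0/L1/L2 = CHEFG/B/- → run C
t=8: L0/L1/L2 = HEFG/BC/- → run H
t=9: L0/L1/L2 = HEFG/BC/- → run H
t=10: L0/L1/L2 = HEFG/BC/- → run H
t=11: L0/L1/L2 = EFG/BC/- → run E
t=12: L0/L1/L2 = EFG/BC/- → run E
t=13: L0/L1/L2 = EFG/BC/- → run E
t=14: L0/L1/L2 = FG/BC/- → run F
t=15: L0/L1/L2 = FG/BC/- → run F
t=16: L0/L1/L2 = FG/BC/- → run F
t=17: L0/L1/L2 = FG/BC/- → run F
t=18: L0/L1/L2 = G/BC/- → run G
t=19: L0/L1/L2 = G/BC/- → run G
t=20: L0/L1/L2 = -/BC/- → run B
t=21: L0/L1/L2 = -/C/- → run C
t=22: L0/L1/L2 = -/C/- → run C
t=23: L0/L1/L2 = -/C/- → run C
t=24: L0/L1/L2 = -/C/- → run C
t=25: (idle)
t=26: (idle)
t=27: (idle)
t=28: (idle)
t=29: (idle)
t=30: (idle)

completion order = H, E, F, G, B, C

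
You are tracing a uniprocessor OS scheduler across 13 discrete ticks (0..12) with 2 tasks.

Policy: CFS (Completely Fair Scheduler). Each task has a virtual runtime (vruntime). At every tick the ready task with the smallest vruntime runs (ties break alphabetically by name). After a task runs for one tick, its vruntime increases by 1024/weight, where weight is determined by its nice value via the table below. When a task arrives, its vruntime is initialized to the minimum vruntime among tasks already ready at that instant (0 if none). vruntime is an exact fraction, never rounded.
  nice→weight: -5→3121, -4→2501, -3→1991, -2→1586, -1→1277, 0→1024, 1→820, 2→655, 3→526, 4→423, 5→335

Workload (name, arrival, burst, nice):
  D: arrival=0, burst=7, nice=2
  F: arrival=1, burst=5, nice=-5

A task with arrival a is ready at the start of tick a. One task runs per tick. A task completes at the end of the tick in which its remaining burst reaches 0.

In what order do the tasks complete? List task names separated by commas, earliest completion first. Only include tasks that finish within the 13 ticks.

completion order = F, D

t=0: vr[D=0] → run D
t=1: vr[D=1024/655 F=1024/655] → run D
t=2: vr[D=2048/655 F=1024/655] → run F
t=3: vr[D=2048/655 F=3866624/2044255] → run F
t=4: vr[D=2048/655 F=4537344/2044255] → run F
t=5: vr[D=2048/655 F=5208064/2044255] → run F
t=6: vr[D=2048/655 F=5878784/2044255] → run F
t=7: vr[D=2048/655] → run D
t=8: vr[D=3072/655] → run D
t=9: vr[D=4096/655] → run D
t=10: vr[D=1024/131] → run D
t=11: vr[D=6144/655] → run D
t=12: (idle)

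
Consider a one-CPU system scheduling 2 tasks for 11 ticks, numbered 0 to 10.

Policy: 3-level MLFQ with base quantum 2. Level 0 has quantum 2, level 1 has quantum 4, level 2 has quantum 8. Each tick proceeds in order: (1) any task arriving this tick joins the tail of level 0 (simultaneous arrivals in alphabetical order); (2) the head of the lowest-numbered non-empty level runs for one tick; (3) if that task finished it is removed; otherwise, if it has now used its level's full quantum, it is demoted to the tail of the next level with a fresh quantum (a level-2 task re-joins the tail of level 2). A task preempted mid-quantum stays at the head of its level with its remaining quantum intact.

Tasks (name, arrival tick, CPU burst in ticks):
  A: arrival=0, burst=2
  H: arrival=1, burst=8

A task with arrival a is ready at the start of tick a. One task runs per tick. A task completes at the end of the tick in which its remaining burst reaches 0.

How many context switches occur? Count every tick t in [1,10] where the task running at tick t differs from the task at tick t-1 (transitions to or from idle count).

context switches = 2

t=0: L0/L1/L2 = A/-/- → run A
t=1: L0/L1/L2 = AH/-/- → run A
t=2: L0/L1/L2 = H/-/- → run H
t=3: L0/L1/L2 = H/-/- → run H
t=4: L0/L1/L2 = -/H/- → run H
t=5: L0/L1/L2 = -/H/- → run H
t=6: L0/L1/L2 = -/H/- → run H
t=7: L0/L1/L2 = -/H/- → run H
t=8: L0/L1/L2 = -/-/H → run H
t=9: L0/L1/L2 = -/-/H → run H
t=10: (idle)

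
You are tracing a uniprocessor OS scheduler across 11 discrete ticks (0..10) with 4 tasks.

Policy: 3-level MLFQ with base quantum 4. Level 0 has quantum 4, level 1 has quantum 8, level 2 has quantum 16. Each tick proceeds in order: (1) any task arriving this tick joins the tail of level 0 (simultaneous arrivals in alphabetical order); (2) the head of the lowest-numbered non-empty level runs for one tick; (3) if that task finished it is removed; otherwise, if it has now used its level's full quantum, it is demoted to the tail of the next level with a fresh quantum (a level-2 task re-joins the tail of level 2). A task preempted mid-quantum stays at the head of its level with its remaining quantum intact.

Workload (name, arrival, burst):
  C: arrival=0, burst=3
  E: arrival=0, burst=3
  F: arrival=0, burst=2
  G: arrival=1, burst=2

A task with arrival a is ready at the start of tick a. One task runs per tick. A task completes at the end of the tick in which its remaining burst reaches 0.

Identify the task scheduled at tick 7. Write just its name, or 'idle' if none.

running at tick 7 = F

t=0: L0/L1/L2 = CEF/-/- → run C
t=1: L0/L1/L2 = CEFG/-/- → run C
t=2: L0/L1/L2 = CEFG/-/- → run C
t=3: L0/L1/L2 = EFG/-/- → run E
t=4: L0/L1/L2 = EFG/-/- → run E
t=5: L0/L1/L2 = EFG/-/- → run E
t=6: L0/L1/L2 = FG/-/- → run F
t=7: L0/L1/L2 = FG/-/- → run F
t=8: L0/L1/L2 = G/-/- → run G
t=9: L0/L1/L2 = G/-/- → run G
t=10: (idle)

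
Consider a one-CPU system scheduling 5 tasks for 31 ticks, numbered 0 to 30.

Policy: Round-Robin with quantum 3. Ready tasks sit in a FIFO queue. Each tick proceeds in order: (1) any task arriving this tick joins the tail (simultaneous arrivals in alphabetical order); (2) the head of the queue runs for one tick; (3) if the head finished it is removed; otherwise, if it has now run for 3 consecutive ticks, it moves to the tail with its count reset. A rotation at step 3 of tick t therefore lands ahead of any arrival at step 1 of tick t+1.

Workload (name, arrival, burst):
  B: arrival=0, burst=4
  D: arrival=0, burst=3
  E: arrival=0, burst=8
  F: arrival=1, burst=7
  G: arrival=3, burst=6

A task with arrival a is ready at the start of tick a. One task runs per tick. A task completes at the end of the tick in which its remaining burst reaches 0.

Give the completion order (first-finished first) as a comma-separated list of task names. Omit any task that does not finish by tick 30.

t=0: queue=[B,D,E] q_used=0 → run B
t=1: queue=[B,D,E,F] q_used=1 → run B
t=2: queue=[B,D,E,F] q_used=2 → run B
t=3: queue=[D,E,F,B,G] q_used=0 → run D
t=4: queue=[D,E,F,B,G] q_used=1 → run D
t=5: queue=[D,E,F,B,G] q_used=2 → run D
t=6: queue=[E,F,B,G] q_used=0 → run E
t=7: queue=[E,F,B,G] q_used=1 → run E
t=8: queue=[E,F,B,G] q_used=2 → run E
t=9: queue=[F,B,G,E] q_used=0 → run F
t=10: queue=[F,B,G,E] q_used=1 → run F
t=11: queue=[F,B,G,E] q_used=2 → run F
t=12: queue=[B,G,E,F] q_used=0 → run B
t=13: queue=[G,E,F] q_used=0 → run G
t=14: queue=[G,E,F] q_used=1 → run G
t=15: queue=[G,E,F] q_used=2 → run G
t=16: queue=[E,F,G] q_used=0 → run E
t=17: queue=[E,F,G] q_used=1 → run E
t=18: queue=[E,F,G] q_used=2 → run E
t=19: queue=[F,G,E] q_used=0 → run F
t=20: queue=[F,G,E] q_used=1 → run F
t=21: queue=[F,G,E] q_used=2 → run F
t=22: queue=[G,E,F] q_used=0 → run G
t=23: queue=[G,E,F] q_used=1 → run G
t=24: queue=[G,E,F] q_used=2 → run G
t=25: queue=[E,F] q_used=0 → run E
t=26: queue=[E,F] q_used=1 → run E
t=27: queue=[F] q_used=0 → run F
t=28: (idle)
t=29: (idle)
t=30: (idle)

completion order = D, B, G, E, F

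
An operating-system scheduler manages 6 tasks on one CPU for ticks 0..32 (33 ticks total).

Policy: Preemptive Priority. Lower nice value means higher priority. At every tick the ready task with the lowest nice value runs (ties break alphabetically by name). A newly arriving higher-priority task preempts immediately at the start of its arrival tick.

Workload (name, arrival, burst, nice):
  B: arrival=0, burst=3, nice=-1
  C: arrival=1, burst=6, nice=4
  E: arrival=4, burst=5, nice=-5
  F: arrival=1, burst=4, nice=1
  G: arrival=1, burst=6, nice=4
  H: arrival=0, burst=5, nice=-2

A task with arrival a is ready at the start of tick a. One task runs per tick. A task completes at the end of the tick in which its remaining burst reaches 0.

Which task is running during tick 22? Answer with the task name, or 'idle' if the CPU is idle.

running at tick 22 = C

t=0: ready={B,H} → run H
t=1: ready={B,C,F,G,H} → run H
t=2: ready={B,C,F,G,H} → run H
t=3: ready={B,C,F,G,H} → run H
t=4: ready={B,C,E,F,G,H} → run E
t=5: ready={B,C,E,F,G,H} → run E
t=6: ready={B,C,E,F,G,H} → run E
t=7: ready={B,C,E,F,G,H} → run E
t=8: ready={B,C,E,F,G,H} → run E
t=9: ready={B,C,F,G,H} → run H
t=10: ready={B,C,F,G} → run B
t=11: ready={B,C,F,G} → run B
t=12: ready={B,C,F,G} → run B
t=13: ready={C,F,G} → run F
t=14: ready={C,F,G} → run F
t=15: ready={C,F,G} → run F
t=16: ready={C,F,G} → run F
t=17: ready={C,G} → run C
t=18: ready={C,G} → run C
t=19: ready={C,G} → run C
t=20: ready={C,G} → run C
t=21: ready={C,G} → run C
t=22: ready={C,G} → run C
t=23: ready={G} → run G
t=24: ready={G} → run G
t=25: ready={G} → run G
t=26: ready={G} → run G
t=27: ready={G} → run G
t=28: ready={G} → run G
t=29: (idle)
t=30: (idle)
t=31: (idle)
t=32: (idle)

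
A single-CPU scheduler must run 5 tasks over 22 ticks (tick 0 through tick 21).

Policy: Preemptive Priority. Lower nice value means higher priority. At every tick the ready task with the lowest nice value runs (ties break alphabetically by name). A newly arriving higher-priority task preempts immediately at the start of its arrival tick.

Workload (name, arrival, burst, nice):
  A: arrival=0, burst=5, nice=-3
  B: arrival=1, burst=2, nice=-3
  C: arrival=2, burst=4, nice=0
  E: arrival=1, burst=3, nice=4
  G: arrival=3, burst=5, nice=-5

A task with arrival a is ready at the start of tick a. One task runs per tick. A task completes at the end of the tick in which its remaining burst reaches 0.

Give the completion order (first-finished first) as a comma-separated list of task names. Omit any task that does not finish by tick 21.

t=0: ready={A} → run A
t=1: ready={A,B,E} → run A
t=2: ready={A,B,C,E} → run A
t=3: ready={A,B,C,E,G} → run G
t=4: ready={A,B,C,E,G} → run G
t=5: ready={A,B,C,E,G} → run G
t=6: ready={A,B,C,E,G} → run G
t=7: ready={A,B,C,E,G} → run G
t=8: ready={A,B,C,E} → run A
t=9: ready={A,B,C,E} → run A
t=10: ready={B,C,E} → run B
t=11: ready={B,C,E} → run B
t=12: ready={C,E} → run C
t=13: ready={C,E} → run C
t=14: ready={C,E} → run C
t=15: ready={C,E} → run C
t=16: ready={E} → run E
t=17: ready={E} → run E
t=18: ready={E} → run E
t=19: (idle)
t=20: (idle)
t=21: (idle)

completion order = G, A, B, C, E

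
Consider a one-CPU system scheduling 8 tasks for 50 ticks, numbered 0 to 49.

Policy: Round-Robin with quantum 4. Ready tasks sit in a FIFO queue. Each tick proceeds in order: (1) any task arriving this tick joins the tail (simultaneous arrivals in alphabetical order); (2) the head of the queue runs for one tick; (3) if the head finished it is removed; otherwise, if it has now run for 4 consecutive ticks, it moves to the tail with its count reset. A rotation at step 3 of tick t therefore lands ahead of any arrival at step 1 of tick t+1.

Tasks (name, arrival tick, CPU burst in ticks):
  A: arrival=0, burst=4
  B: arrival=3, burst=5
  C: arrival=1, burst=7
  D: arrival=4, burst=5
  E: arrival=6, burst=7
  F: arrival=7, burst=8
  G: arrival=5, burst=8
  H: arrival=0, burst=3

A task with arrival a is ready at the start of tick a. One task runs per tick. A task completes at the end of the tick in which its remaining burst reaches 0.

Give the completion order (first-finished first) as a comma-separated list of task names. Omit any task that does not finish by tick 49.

t=0: queue=[A,H] q_used=0 → run A
t=1: queue=[A,H,C] q_used=1 → run A
t=2: queue=[A,H,C] q_used=2 → run A
t=3: queue=[A,H,C,B] q_used=3 → run A
t=4: queue=[H,C,B,D] q_used=0 → run H
t=5: queue=[H,C,B,D,G] q_used=1 → run H
t=6: queue=[H,C,B,D,G,E] q_used=2 → run H
t=7: queue=[C,B,D,G,E,F] q_used=0 → run C
t=8: queue=[C,B,D,G,E,F] q_used=1 → run C
t=9: queue=[C,B,D,G,E,F] q_used=2 → run C
t=10: queue=[C,B,D,G,E,F] q_used=3 → run C
t=11: queue=[B,D,G,E,F,C] q_used=0 → run B
t=12: queue=[B,D,G,E,F,C] q_used=1 → run B
t=13: queue=[B,D,G,E,F,C] q_used=2 → run B
t=14: queue=[B,D,G,E,F,C] q_used=3 → run B
t=15: queue=[D,G,E,F,C,B] q_used=0 → run D
t=16: queue=[D,G,E,F,C,B] q_used=1 → run D
t=17: queue=[D,G,E,F,C,B] q_used=2 → run D
t=18: queue=[D,G,E,F,C,B] q_used=3 → run D
t=19: queue=[G,E,F,C,B,D] q_used=0 → run G
t=20: queue=[G,E,F,C,B,D] q_used=1 → run G
t=21: queue=[G,E,F,C,B,D] q_used=2 → run G
t=22: queue=[G,E,F,C,B,D] q_used=3 → run G
t=23: queue=[E,F,C,B,D,G] q_used=0 → run E
t=24: queue=[E,F,C,B,D,G] q_used=1 → run E
t=25: queue=[E,F,C,B,D,G] q_used=2 → run E
t=26: queue=[E,F,C,B,D,G] q_used=3 → run E
t=27: queue=[F,C,B,D,G,E] q_used=0 → run F
t=28: queue=[F,C,B,D,G,E] q_used=1 → run F
t=29: queue=[F,C,B,D,G,E] q_used=2 → run F
t=30: queue=[F,C,B,D,G,E] q_used=3 → run F
t=31: queue=[C,B,D,G,E,F] q_used=0 → run C
t=32: queue=[C,B,D,G,E,F] q_used=1 → run C
t=33: queue=[C,B,D,G,E,F] q_used=2 → run C
t=34: queue=[B,D,G,E,F] q_used=0 → run B
t=35: queue=[D,G,E,F] q_used=0 → run D
t=36: queue=[G,E,F] q_used=0 → run G
t=37: queue=[G,E,F] q_used=1 → run G
t=38: queue=[G,E,F] q_used=2 → run G
t=39: queue=[G,E,F] q_used=3 → run G
t=40: queue=[E,F] q_used=0 → run E
t=41: queue=[E,F] q_used=1 → run E
t=42: queue=[E,F] q_used=2 → run E
t=43: queue=[F] q_used=0 → run F
t=44: queue=[F] q_used=1 → run F
t=45: queue=[F] q_used=2 → run F
t=46: queue=[F] q_used=3 → run F
t=47: (idle)
t=48: (idle)
t=49: (idle)

completion order = A, H, C, B, D, G, E, F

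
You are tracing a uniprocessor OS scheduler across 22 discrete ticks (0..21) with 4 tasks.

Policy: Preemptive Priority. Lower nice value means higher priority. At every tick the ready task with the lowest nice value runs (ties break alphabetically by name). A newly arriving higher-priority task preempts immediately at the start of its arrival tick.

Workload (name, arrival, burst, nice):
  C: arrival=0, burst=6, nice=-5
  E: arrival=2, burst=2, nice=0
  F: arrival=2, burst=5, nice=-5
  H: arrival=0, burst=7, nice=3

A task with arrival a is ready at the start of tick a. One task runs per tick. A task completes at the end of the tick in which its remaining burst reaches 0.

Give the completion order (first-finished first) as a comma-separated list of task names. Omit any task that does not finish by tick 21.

t=0: ready={C,H} → run C
t=1: ready={C,H} → run C
t=2: ready={C,E,F,H} → run C
t=3: ready={C,E,F,H} → run C
t=4: ready={C,E,F,H} → run C
t=5: ready={C,E,F,H} → run C
t=6: ready={E,F,H} → run F
t=7: ready={E,F,H} → run F
t=8: ready={E,F,H} → run F
t=9: ready={E,F,H} → run F
t=10: ready={E,F,H} → run F
t=11: ready={E,H} → run E
t=12: ready={E,H} → run E
t=13: ready={H} → run H
t=14: ready={H} → run H
t=15: ready={H} → run H
t=16: ready={H} → run H
t=17: ready={H} → run H
t=18: ready={H} → run H
t=19: ready={H} → run H
t=20: (idle)
t=21: (idle)

completion order = C, F, E, H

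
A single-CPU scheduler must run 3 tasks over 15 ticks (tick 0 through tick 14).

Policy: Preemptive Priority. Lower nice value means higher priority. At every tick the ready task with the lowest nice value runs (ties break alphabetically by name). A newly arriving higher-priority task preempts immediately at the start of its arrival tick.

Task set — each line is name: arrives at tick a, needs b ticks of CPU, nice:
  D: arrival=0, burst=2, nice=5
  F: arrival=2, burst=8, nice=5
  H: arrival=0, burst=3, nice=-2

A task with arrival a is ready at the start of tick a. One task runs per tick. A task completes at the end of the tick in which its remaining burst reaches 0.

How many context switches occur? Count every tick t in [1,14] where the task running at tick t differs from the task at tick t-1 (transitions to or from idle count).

t=0: ready={D,H} → run H
t=1: ready={D,H} → run H
t=2: ready={D,F,H} → run H
t=3: ready={D,F} → run D
t=4: ready={D,F} → run D
t=5: ready={F} → run F
t=6: ready={F} → run F
t=7: ready={F} → run F
t=8: ready={F} → run F
t=9: ready={F} → run F
t=10: ready={F} → run F
t=11: ready={F} → run F
t=12: ready={F} → run F
t=13: (idle)
t=14: (idle)

context switches = 3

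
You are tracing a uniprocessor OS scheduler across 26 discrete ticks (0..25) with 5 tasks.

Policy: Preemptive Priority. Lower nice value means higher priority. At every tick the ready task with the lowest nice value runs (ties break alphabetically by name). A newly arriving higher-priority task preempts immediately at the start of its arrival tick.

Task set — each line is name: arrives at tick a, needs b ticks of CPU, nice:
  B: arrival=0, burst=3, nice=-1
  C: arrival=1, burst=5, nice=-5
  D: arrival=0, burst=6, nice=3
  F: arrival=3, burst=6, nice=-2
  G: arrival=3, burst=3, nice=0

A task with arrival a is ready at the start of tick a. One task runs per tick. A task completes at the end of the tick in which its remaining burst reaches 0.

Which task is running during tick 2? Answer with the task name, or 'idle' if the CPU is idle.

t=0: ready={B,D} → run B
t=1: ready={B,C,D} → run C
t=2: ready={B,C,D} → run C
t=3: ready={B,C,D,F,G} → run C
t=4: ready={B,C,D,F,G} → run C
t=5: ready={B,C,D,F,G} → run C
t=6: ready={B,D,F,G} → run F
t=7: ready={B,D,F,G} → run F
t=8: ready={B,D,F,G} → run F
t=9: ready={B,D,F,G} → run F
t=10: ready={B,D,F,G} → run F
t=11: ready={B,D,F,G} → run F
t=12: ready={B,D,G} → run B
t=13: ready={B,D,G} → run B
t=14: ready={D,G} → run G
t=15: ready={D,G} → run G
t=16: ready={D,G} → run G
t=17: ready={D} → run D
t=18: ready={D} → run D
t=19: ready={D} → run D
t=20: ready={D} → run D
t=21: ready={D} → run D
t=22: ready={D} → run D
t=23: (idle)
t=24: (idle)
t=25: (idle)

running at tick 2 = C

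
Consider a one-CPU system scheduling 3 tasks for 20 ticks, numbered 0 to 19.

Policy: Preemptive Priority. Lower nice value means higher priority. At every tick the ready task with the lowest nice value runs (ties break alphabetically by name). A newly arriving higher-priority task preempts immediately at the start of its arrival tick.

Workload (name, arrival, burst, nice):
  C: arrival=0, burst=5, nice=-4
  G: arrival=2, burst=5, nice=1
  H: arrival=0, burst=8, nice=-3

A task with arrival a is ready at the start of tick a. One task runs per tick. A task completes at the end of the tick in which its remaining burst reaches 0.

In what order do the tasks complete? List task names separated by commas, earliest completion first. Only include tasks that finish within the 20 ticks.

completion order = C, H, G

t=0: ready={C,H} → run C
t=1: ready={C,H} → run C
t=2: ready={C,G,H} → run C
t=3: ready={C,G,H} → run C
t=4: ready={C,G,H} → run C
t=5: ready={G,H} → run H
t=6: ready={G,H} → run H
t=7: ready={G,H} → run H
t=8: ready={G,H} → run H
t=9: ready={G,H} → run H
t=10: ready={G,H} → run H
t=11: ready={G,H} → run H
t=12: ready={G,H} → run H
t=13: ready={G} → run G
t=14: ready={G} → run G
t=15: ready={G} → run G
t=16: ready={G} → run G
t=17: ready={G} → run G
t=18: (idle)
t=19: (idle)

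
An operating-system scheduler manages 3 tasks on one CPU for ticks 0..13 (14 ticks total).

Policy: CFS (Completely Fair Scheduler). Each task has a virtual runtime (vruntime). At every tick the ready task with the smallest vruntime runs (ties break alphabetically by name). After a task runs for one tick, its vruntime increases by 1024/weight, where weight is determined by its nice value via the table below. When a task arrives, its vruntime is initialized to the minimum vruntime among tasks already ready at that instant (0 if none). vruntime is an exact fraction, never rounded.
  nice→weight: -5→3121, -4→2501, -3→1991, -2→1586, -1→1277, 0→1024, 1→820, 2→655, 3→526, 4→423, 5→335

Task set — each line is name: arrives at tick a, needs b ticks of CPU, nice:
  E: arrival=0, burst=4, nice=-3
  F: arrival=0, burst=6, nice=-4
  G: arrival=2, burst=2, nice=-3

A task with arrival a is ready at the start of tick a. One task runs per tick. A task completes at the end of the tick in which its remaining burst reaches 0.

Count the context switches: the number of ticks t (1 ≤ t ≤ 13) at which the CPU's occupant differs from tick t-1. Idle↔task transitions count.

t=0: vr[E=0 F=0] → run E
t=1: vr[E=1024/1991 F=0] → run F
t=2: vr[E=1024/1991 F=1024/2501 G=1024/2501] → run F
t=3: vr[E=1024/1991 F=2048/2501 G=1024/2501] → run G
t=4: vr[E=1024/1991 F=2048/2501 G=4599808/4979491] → run E
t=5: vr[E=2048/1991 F=2048/2501 G=4599808/4979491] → run F
t=6: vr[E=2048/1991 F=3072/2501 G=4599808/4979491] → run G
t=7: vr[E=2048/1991 F=3072/2501] → run E
t=8: vr[E=3072/1991 F=3072/2501] → run F
t=9: vr[E=3072/1991 F=4096/2501] → run E
t=10: vr[F=4096/2501] → run F
t=11: vr[F=5120/2501] → run F
t=12: (idle)
t=13: (idle)

context switches = 10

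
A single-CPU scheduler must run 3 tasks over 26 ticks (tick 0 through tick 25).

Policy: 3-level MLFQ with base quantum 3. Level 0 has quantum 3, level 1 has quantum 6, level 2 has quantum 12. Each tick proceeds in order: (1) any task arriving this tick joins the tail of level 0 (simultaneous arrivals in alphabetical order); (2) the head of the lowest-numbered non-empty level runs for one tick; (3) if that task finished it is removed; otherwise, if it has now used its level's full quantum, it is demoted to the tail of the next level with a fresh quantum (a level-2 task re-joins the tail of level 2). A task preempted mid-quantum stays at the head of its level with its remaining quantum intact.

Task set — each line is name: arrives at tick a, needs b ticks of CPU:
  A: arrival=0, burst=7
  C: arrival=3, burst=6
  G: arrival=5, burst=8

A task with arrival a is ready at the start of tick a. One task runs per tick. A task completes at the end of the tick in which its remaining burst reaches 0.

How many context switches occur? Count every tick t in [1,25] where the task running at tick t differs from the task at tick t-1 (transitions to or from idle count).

context switches = 6

t=0: L0/L1/L2 = A/-/- → run A
t=1: L0/L1/L2 = A/-/- → run A
t=2: L0/L1/L2 = A/-/- → run A
t=3: L0/L1/L2 = C/A/- → run C
t=4: L0/L1/L2 = C/A/- → run C
t=5: L0/L1/L2 = CG/A/- → run C
t=6: L0/L1/L2 = G/AC/- → run G
t=7: L0/L1/L2 = G/AC/- → run G
t=8: L0/L1/L2 = G/AC/- → run G
t=9: L0/L1/L2 = -/ACG/- → run A
t=10: L0/L1/L2 = -/ACG/- → run A
t=11: L0/L1/L2 = -/ACG/- → run A
t=12: L0/L1/L2 = -/ACG/- → run A
t=13: L0/L1/L2 = -/CG/- → run C
t=14: L0/L1/L2 = -/CG/- → run C
t=15: L0/L1/L2 = -/CG/- → run C
t=16: L0/L1/L2 = -/G/- → run G
t=17: L0/L1/L2 = -/G/- → run G
t=18: L0/L1/L2 = -/G/- → run G
t=19: L0/L1/L2 = -/G/- → run G
t=20: L0/L1/L2 = -/G/- → run G
t=21: (idle)
t=22: (idle)
t=23: (idle)
t=24: (idle)
t=25: (idle)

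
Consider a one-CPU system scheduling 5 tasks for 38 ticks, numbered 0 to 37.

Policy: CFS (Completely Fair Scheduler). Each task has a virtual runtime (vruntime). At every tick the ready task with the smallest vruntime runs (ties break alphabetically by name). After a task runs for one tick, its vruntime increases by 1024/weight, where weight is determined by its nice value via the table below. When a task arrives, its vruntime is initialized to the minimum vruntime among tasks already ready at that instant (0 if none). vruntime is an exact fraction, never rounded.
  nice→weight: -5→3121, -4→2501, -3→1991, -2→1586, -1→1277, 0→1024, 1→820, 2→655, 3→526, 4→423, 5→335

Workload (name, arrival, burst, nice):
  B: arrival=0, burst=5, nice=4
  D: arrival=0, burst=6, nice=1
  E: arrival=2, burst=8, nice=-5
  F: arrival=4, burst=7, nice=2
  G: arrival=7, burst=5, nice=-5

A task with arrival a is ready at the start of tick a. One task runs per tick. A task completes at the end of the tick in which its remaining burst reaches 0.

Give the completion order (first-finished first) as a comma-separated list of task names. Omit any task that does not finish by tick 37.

completion order = E, G, D, B, F

t=0: vr[B=0 D=0] → run B
t=1: vr[B=1024/423 D=0] → run D
t=2: vr[B=1024/423 D=256/205 E=256/205] → run D
t=3: vr[B=1024/423 D=512/205 E=256/205] → run E
t=4: vr[B=1024/423 D=512/205 E=1008896/639805 F=1008896/639805] → run E
t=5: vr[B=1024/423 D=512/205 E=1218816/639805 F=1008896/639805] → run F
t=6: vr[B=1024/423 D=512/205 E=1218816/639805 F=52639488/16762891] → run E
t=7: vr[B=1024/423 D=512/205 E=1428736/639805 F=52639488/16762891 G=1428736/639805] → run E
t=8: vr[B=1024/423 D=512/205 E=1638656/639805 F=52639488/16762891 G=1428736/639805] → run G
t=9: vr[B=1024/423 D=512/205 E=1638656/639805 F=52639488/16762891 G=1638656/639805] → run B
t=10: vr[B=2048/423 D=512/205 E=1638656/639805 F=52639488/16762891 G=1638656/639805] → run D
t=11: vr[B=2048/423 D=768/205 E=1638656/639805 F=52639488/16762891 G=1638656/639805] → run E
t=12: vr[B=2048/423 D=768/205 E=1848576/639805 F=52639488/16762891 G=1638656/639805] → run G
t=13: vr[B=2048/423 D=768/205 E=1848576/639805 F=52639488/16762891 G=1848576/639805] → run E
t=14: vr[B=2048/423 D=768/205 E=2058496/639805 F=52639488/16762891 G=1848576/639805] → run G
t=15: vr[B=2048/423 D=768/205 E=2058496/639805 F=52639488/16762891 G=2058496/639805] → run F
t=16: vr[B=2048/423 D=768/205 E=2058496/639805 F=394229504/83814455 G=2058496/639805] → run E
t=17: vr[B=2048/423 D=768/205 E=2268416/639805 F=394229504/83814455 G=2058496/639805] → run G
t=18: vr[B=2048/423 D=768/205 E=2268416/639805 F=394229504/83814455 G=2268416/639805] → run E
t=19: vr[B=2048/423 D=768/205 F=394229504/83814455 G=2268416/639805] → run G
t=20: vr[B=2048/423 D=768/205 F=394229504/83814455] → run D
t=21: vr[B=2048/423 D=1024/205 F=394229504/83814455] → run F
t=22: vr[B=2048/423 D=1024/205 F=525261568/83814455] → run B
t=23: vr[B=1024/141 D=1024/205 F=525261568/83814455] → run D
t=24: vr[B=1024/141 D=256/41 F=525261568/83814455] → run D
t=25: vr[B=1024/141 F=525261568/83814455] → run F
t=26: vr[B=1024/141 F=656293632/83814455] → run B
t=27: vr[B=4096/423 F=656293632/83814455] → run F
t=28: vr[B=4096/423 F=787325696/83814455] → run F
t=29: vr[B=4096/423 F=183671552/16762891] → run B
t=30: vr[F=183671552/16762891] → run F
t=31: (idle)
t=32: (idle)
t=33: (idle)
t=34: (idle)
t=35: (idle)
t=36: (idle)
t=37: (idle)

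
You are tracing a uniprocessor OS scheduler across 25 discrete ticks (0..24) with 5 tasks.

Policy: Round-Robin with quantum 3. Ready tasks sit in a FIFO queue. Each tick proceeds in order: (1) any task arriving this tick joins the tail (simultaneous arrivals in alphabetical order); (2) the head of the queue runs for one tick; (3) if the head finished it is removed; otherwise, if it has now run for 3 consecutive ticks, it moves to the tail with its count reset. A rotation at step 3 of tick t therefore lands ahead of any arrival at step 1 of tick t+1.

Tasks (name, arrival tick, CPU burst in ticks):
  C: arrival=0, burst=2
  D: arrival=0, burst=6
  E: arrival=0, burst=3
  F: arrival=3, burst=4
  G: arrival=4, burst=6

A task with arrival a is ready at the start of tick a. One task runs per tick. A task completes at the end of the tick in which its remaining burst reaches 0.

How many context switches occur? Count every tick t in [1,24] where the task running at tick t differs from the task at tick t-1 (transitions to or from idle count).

context switches = 8

t=0: queue=[C,D,E] q_used=0 → run C
t=1: queue=[C,D,E] q_used=1 → run C
t=2: queue=[D,E] q_used=0 → run D
t=3: queue=[D,E,F] q_used=1 → run D
t=4: queue=[D,E,F,G] q_used=2 → run D
t=5: queue=[E,F,G,D] q_used=0 → run E
t=6: queue=[E,F,G,D] q_used=1 → run E
t=7: queue=[E,F,G,D] q_used=2 → run E
t=8: queue=[F,G,D] q_used=0 → run F
t=9: queue=[F,G,D] q_used=1 → run F
t=10: queue=[F,G,D] q_used=2 → run F
t=11: queue=[G,D,F] q_used=0 → run G
t=12: queue=[G,D,F] q_used=1 → run G
t=13: queue=[G,D,F] q_used=2 → run G
t=14: queue=[D,F,G] q_used=0 → run D
t=15: queue=[D,F,G] q_used=1 → run D
t=16: queue=[D,F,G] q_used=2 → run D
t=17: queue=[F,G] q_used=0 → run F
t=18: queue=[G] q_used=0 → run G
t=19: queue=[G] q_used=1 → run G
t=20: queue=[G] q_used=2 → run G
t=21: (idle)
t=22: (idle)
t=23: (idle)
t=24: (idle)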